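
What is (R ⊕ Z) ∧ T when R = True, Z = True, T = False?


R = True, Z = True, T = False
Step 1: R ⊕ Z = True XOR True = False
Step 2: False ∧ T = False AND False = False
XOR true when exactly one of R,Z is true; then AND with T.

False


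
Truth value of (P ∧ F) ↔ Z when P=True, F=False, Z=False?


P = True, F = False, Z = False
Expression: (P ∧ F) ↔ Z
Step 1: P ∧ F = True AND False = False
Step 2: (False) ↔ Z = (False iff False) = True

True


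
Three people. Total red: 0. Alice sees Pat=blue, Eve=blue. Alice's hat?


Total red = 0, seen red = 0
Own red = 0 - 0 = 0
Alice's hat is blue.

blue


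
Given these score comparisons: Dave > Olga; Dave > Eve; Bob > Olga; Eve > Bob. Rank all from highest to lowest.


Constraints: Dave > Olga; Dave > Eve; Bob > Olga; Eve > Bob
Method: at each step, the next-highest is the one remaining person who never appears on the smaller side of a constraint between remaining people.
  Step 1: remaining {Dave, Bob, Eve, Olga}; on the smaller side: {Bob, Eve, Olga} → Dave is next (Dave > Olga; Dave > Eve).
  Step 2: remaining {Bob, Eve, Olga}; on the smaller side: {Bob, Olga} → Eve is next (Eve > Bob).
  Step 3: remaining {Bob, Olga}; on the smaller side: {Olga} → Bob is next (Bob > Olga).
  Step 4: only Olga remains → lowest.
Final ranking (highest to lowest):

Dave > Eve > Bob > Olga


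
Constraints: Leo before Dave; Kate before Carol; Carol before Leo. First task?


Constraints: Leo before Dave; Kate before Carol; Carol before Leo
The first task can have nothing scheduled before it, so it must never appear on the right of a 'before'.
Tasks appearing after some 'before': Dave, Carol, Leo.
The only task not in that list is Kate → it is first.

Kate


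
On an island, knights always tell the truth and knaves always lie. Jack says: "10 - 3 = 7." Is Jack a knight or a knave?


Statement: "10 - 3 = 7."
Actual: 10 - 3 = 7
Claimed: 7
Statement is TRUE → Jack tells the truth → Knight

Knight


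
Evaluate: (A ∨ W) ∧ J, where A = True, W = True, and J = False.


A = True, W = True, J = False
Step 1: A ∨ W = True OR True = True
Step 2: True ∧ J = True AND False = False
OR is true when at least one operand is true; AND requires both.

False


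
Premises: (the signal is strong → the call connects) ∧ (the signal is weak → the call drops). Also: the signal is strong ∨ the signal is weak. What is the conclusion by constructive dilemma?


Constructive dilemma: (P → Q) ∧ (R → S), P ∨ R ⊢ Q ∨ S
Premise 1: the signal is strong → the call connects
Premise 2: the signal is weak → the call drops
Premise 3: the signal is strong ∨ the signal is weak
Case 1: Assuming the signal is strong, then by Premise 1, the call connects.
Case 2: Assuming the signal is weak, then by Premise 2, the call drops.
Since one of the signal is strong or the signal is weak must hold, we get the call connects or the call drops.

The call connects or the call drops.


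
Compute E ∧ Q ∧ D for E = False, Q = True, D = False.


E = False, Q = True, D = False
Step 1: E ∧ Q = False AND True = False
Step 2: (False) ∧ D = (False) AND False = False
AND is true only when ALL operands are true.

False


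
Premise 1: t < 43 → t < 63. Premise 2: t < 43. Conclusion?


Modus ponens: P → Q, P ⊢ Q
P: t < 43
Q: t < 63
We have P → Q and P is true.
By modus ponens, Q must be true.

t < 63


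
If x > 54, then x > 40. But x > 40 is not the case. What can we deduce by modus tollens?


Modus tollens: P → Q, ¬Q ⊢ ¬P
P: x > 54
Q: x > 40
We have P → Q and Q is false.
By modus tollens, P must be false.

It is not the case that x > 54


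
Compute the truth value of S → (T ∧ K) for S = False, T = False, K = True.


S = False, T = False, K = True
Step 1: T ∧ K = False AND True = False
Step 2: S → (False): false only when S=True and consequent=False.
Result: True

True


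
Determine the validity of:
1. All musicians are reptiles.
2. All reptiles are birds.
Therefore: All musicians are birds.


Premise 1: All musicians are reptiles.
Premise 2: All reptiles are birds.
Conclusion: All musicians are birds.
Barbara syllogism (AAA-1): All A are B, All B are C → All A are C.
Middle term (reptiles) distributed in premise 2.

Valid


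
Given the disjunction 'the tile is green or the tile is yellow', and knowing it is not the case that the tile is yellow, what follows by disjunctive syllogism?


Disjunctive syllogism: P ∨ Q, ¬P ⊢ Q
Disjunction: the tile is green ∨ the tile is yellow
We know it is not the case that the tile is yellow.
By disjunctive syllogism, the other disjunct must be true.

The tile is green


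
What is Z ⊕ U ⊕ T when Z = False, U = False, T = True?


Z = False, U = False, T = True
Step 1: Z ⊕ U = False XOR False = False
Step 2: False ⊕ T = False XOR True = True
XOR is true when an odd number of operands are true.

True


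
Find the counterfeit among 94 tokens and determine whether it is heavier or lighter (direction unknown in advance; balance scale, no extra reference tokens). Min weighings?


Let n = 94. 188 possibilities (n tokens × lighter/heavier); each weighing has 3 outcomes.
Bound for k weighings: say the first weighing puts j tokens on each pan. If it tips, the 2j weighed tokens remain suspects (each with a known direction) and k-1 weighings give 3^(k-1) outcomes; 3^(k-1) is odd, so 2j ≤ 3^(k-1) - 1. If it balances, the n - 2j unweighed tokens remain with direction unknown: 2(n - 2j) ≤ 3^(k-1) - 1 by the same parity argument. Adding, n ≤ (3^(k-1) - 1) + (3^(k-1) - 1)/2 = (3^k - 3)/2, and the classical three-group strategy achieves this (3 tokens in 2 weighings, 12 in 3, 39 in 4, 120 in 5).
So we need the smallest k with (3^k - 3)/2 ≥ 94.
k = 4: (3^4 - 3)/2 = 39 < 94 ✗
k = 5: (3^5 - 3)/2 = 120 ≥ 94 ✓

5


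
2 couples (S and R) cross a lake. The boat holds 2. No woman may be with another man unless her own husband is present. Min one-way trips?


Label couples S and R.
1. WS+WR → (far: WS,WR; near: HS,HR)
2. WS ←   (far: WR; near: HS,HR,WS)
3. HS+HR → (far: HS,HR,WR; near: WS)
4. HS ←   (far: HR,WR; near: HS,WS)  — HS returns, since WS is alone on near bank
5. HS+WS → (far: all four; near: empty)
Every state respects the constraint.
Minimum trips = 5

5


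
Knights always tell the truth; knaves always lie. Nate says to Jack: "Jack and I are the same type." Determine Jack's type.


Nate says: "Jack and I are the same type."
Case 1: Nate is a Knight (truth-teller)
  Statement is true → they ARE the same → Jack is also a Knight
Case 2: Nate is a Knave (liar)
  Statement is false → they are NOT the same → Jack is a Knight
In both cases, Jack is a Knight.

Knight


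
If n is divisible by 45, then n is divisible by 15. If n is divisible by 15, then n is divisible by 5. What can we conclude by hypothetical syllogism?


Hypothetical syllogism: P → Q, Q → R ⊢ P → R
Premise 1: n is divisible by 45 → n is divisible by 15
Premise 2: n is divisible by 15 → n is divisible by 5
Chain the implications: the middle term (n is divisible by 15) links the two.
Conclusion: If n is divisible by 45, then n is divisible by 5.

If n is divisible by 45, then n is divisible by 5.


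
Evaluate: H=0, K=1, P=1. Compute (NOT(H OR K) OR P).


H OR K = 1
NOT(1) = 0
0 OR 1 = 1

1


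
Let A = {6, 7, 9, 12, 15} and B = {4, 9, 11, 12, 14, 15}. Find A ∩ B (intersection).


A = {6, 7, 9, 12, 15}
B = {4, 9, 11, 12, 14, 15}
Operation: intersection
Elements in both: 9, 12, 15

{9, 12, 15}


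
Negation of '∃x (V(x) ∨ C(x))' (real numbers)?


Original: ∃x (V(x) ∨ C(x))
Rule: ¬∀→∃, ¬∃→∀, negate predicate.
Negation: ∀x (¬V(x) ∧ ¬C(x))

∀x (¬V(x) ∧ ¬C(x))


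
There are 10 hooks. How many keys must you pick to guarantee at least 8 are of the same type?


Pigeonhole: to guarantee k in one of n categories, need (k-1)×n + 1.
k = 8, n = 10
Minimum = (8-1) × 10 + 1 = 7 × 10 + 1

71


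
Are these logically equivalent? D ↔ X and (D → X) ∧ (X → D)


Expression 1: D ↔ X
Expression 2: (D → X) ∧ (X → D)
Truth table (D X | Expr1 Expr2):
  T T |   T     T
  T F |   F     F
  F T |   F     F
  F F |   T     T
All 4 rows agree, so the expressions are logically equivalent.

Yes


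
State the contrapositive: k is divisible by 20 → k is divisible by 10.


Original: If k is divisible by 20, then k is divisible by 10
Contrapositive: If ¬Q, then ¬P
Negate Q: not (k is divisible by 10)
Negate P: not (k is divisible by 20)

If not (k is divisible by 10), then not (k is divisible by 20).


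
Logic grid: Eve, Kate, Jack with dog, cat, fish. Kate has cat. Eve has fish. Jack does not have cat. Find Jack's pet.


From clues:
  Kate → cat
  Eve → fish
By elimination, Jack gets the remaining.

dog


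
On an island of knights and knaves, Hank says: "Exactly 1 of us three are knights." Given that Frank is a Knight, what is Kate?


Hank claims exactly 1 knights among Hank, Frank, Kate.
Given: Frank is a Knight.

Case 1: Hank is a Knight (tells truth)
  Then exactly 1 of the three are knights.
  Counting Hank, Frank: 2 knight(s) so far. Need -1 more → impossible.
Case 2: Hank is a Knave (lies)
  Then the count is NOT 1.
  If Kate = Knave, count = 1 = 1 → claim would be true, contradicts lie.
  If Kate = Knight, count = 2 ≠ 1 → lie confirmed ✓

Kate is a Knight.

Knight


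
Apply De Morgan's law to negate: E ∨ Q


De Morgan's law: ¬(P ∨ Q) ≡ ¬P ∧ ¬Q
¬(E ∨ Q) = ¬E ∧ ¬Q

¬E ∧ ¬Q


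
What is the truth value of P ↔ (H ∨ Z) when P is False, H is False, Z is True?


P = False, H = False, Z = True
Step 1: H ∨ Z = False OR True = True
Step 2: P ↔ (True): true when both sides have same truth value.
Result: False ↔ True = False

False


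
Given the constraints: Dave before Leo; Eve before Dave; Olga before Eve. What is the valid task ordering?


Constraints: Dave before Leo; Eve before Dave; Olga before Eve
Method: repeatedly schedule the remaining task that has no remaining task required before it.
  Step 1: remaining {Olga, Eve, Dave, Leo}; every task except Olga still has a predecessor pending → schedule Olga.
  Step 2: remaining {Eve, Dave, Leo}; every task except Eve still has a predecessor pending → schedule Eve.
  Step 3: remaining {Dave, Leo}; every task except Dave still has a predecessor pending → schedule Dave.
  Step 4: only Leo remains → schedule Leo.
Resulting order:

Olga → Eve → Dave → Leo


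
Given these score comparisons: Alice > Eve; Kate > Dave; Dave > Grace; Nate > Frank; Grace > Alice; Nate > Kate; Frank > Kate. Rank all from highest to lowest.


Constraints: Alice > Eve; Kate > Dave; Dave > Grace; Nate > Frank; Grace > Alice; Nate > Kate; Frank > Kate
Method: at each step, the next-highest is the one remaining person who never appears on the smaller side of a constraint between remaining people.
  Step 1: remaining {Kate, Grace, Eve, Alice, Frank, Dave, Nate}; on the smaller side: {Kate, Grace, Eve, Alice, Frank, Dave} → Nate is next (Nate > Frank; Nate > Kate).
  Step 2: remaining {Kate, Grace, Eve, Alice, Frank, Dave}; on the smaller side: {Kate, Grace, Eve, Alice, Dave} → Frank is next (Frank > Kate).
  Step 3: remaining {Kate, Grace, Eve, Alice, Dave}; on the smaller side: {Grace, Eve, Alice, Dave} → Kate is next (Kate > Dave).
  Step 4: remaining {Grace, Eve, Alice, Dave}; on the smaller side: {Grace, Eve, Alice} → Dave is next (Dave > Grace).
  Step 5: remaining {Grace, Eve, Alice}; on the smaller side: {Eve, Alice} → Grace is next (Grace > Alice).
  Step 6: remaining {Eve, Alice}; on the smaller side: {Eve} → Alice is next (Alice > Eve).
  Step 7: only Eve remains → lowest.
Final ranking (highest to lowest):

Nate > Frank > Kate > Dave > Grace > Alice > Eve


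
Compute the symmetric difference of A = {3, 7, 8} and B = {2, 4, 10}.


A = {3, 7, 8}
B = {2, 4, 10}
Operation: symmetric difference
In A only: [3, 7, 8], in B only: [2, 4, 10]

{2, 3, 4, 7, 8, 10}


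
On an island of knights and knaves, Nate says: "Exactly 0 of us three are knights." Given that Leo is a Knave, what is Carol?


Nate claims exactly 0 knights among Nate, Leo, Carol.
Given: Leo is a Knave.

Case 1: Nate is a Knight (tells truth)
  Then exactly 0 of the three are knights.
  Counting Nate, Leo: 1 knight(s) so far. Need -1 more → impossible.
Case 2: Nate is a Knave (lies)
  Then the count is NOT 0.
  If Carol = Knave, count = 0 = 0 → claim would be true, contradicts lie.
  If Carol = Knight, count = 1 ≠ 0 → lie confirmed ✓

Carol is a Knight.

Knight


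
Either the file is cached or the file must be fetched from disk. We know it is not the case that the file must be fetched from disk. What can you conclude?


Disjunctive syllogism: P ∨ Q, ¬P ⊢ Q
Disjunction: the file is cached ∨ the file must be fetched from disk
We know it is not the case that the file must be fetched from disk.
By disjunctive syllogism, the other disjunct must be true.

The file is cached


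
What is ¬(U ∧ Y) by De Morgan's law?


De Morgan's law: ¬(P ∧ Q) ≡ ¬P ∨ ¬Q
¬(U ∧ Y) = ¬U ∨ ¬Y

¬U ∨ ¬Y


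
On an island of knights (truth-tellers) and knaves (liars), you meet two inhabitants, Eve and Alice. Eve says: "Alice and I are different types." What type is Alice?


Eve says: "Alice and I are different types."
Case 1: Eve is a Knight (truth-teller)
  Statement is true → they ARE different → Alice is a Knave
Case 2: Eve is a Knave (liar)
  Statement is false → they are NOT different → Alice is a Knave
In both cases, Alice is a Knave.

Knave


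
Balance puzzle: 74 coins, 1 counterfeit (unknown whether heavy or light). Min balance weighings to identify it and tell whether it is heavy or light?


Let n = 74. 148 possibilities (n coins × lighter/heavier); each weighing has 3 outcomes.
Bound for k weighings: say the first weighing puts j coins on each pan. If it tips, the 2j weighed coins remain suspects (each with a known direction) and k-1 weighings give 3^(k-1) outcomes; 3^(k-1) is odd, so 2j ≤ 3^(k-1) - 1. If it balances, the n - 2j unweighed coins remain with direction unknown: 2(n - 2j) ≤ 3^(k-1) - 1 by the same parity argument. Adding, n ≤ (3^(k-1) - 1) + (3^(k-1) - 1)/2 = (3^k - 3)/2, and the classical three-group strategy achieves this (3 coins in 2 weighings, 12 in 3, 39 in 4, 120 in 5).
So we need the smallest k with (3^k - 3)/2 ≥ 74.
k = 4: (3^4 - 3)/2 = 39 < 74 ✗
k = 5: (3^5 - 3)/2 = 120 ≥ 74 ✓

5


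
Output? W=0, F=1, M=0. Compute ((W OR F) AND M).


W OR F = 0|1 = 1
1 AND 0 = 0

0


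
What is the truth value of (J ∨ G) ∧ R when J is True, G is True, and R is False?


J = True, G = True, R = False
Step 1: J ∨ G = True OR True = True
Step 2: True ∧ R = True AND False = False
OR is true when at least one operand is true; AND requires both.

False


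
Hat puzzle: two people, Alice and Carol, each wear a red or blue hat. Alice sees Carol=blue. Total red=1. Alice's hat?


Total red = 1, Carol = blue
Red accounted for: 0
Remaining for Alice: 1
Alice's hat is red.

red


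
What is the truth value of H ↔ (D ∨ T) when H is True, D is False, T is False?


H = True, D = False, T = False
Step 1: D ∨ T = False OR False = False
Step 2: H ↔ (False): true when both sides have same truth value.
Result: True ↔ False = False

False


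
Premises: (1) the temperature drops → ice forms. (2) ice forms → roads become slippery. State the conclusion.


Hypothetical syllogism: P → Q, Q → R ⊢ P → R
Premise 1: the temperature drops → ice forms
Premise 2: ice forms → roads become slippery
Chain the implications: the middle term (ice forms) links the two.
Conclusion: If the temperature drops, then roads become slippery.

If the temperature drops, then roads become slippery.


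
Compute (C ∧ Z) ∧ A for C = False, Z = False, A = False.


C = False, Z = False, A = False
Step 1: C ∧ Z = False AND False = False
Step 2: False ∧ A = False AND False = False
AND is true only when ALL operands are true.

False


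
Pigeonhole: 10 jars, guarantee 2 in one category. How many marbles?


Pigeonhole: to guarantee k in one of n categories, need (k-1)×n + 1.
k = 2, n = 10
Minimum = (2-1) × 10 + 1 = 1 × 10 + 1

11


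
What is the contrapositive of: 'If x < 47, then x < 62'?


Original: If x < 47, then x < 62
Contrapositive: If ¬Q, then ¬P
Negate Q: not (x < 62)
Negate P: not (x < 47)

If not (x < 62), then not (x < 47).


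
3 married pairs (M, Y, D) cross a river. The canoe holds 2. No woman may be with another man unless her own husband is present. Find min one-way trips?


Label couples M, Y, D (H = husband, W = wife).
Counting alone: 6 people, the canoe carries 2 and someone must bring it back, so each round trip nets at most +1 on the far side until the last crossing → at least 9 trips. The jealousy constraint makes 9 impossible; the shortest valid schedule has 11:
1. WM+WY →  (far: WM,WY; near: HM,HY,HD,WD)
2. WM ←       (far: WY; near: HM,HY,HD,WM,WD)
3. WM+WD →  (far: WM,WY,WD; near: HM,HY,HD)
4. WM ←       (far: WY,WD; near: HM,HY,HD,WM)
5. HY+HD →  (far: HY,WY,HD,WD; near: HM,WM)
6. HY+WY ←  (far: HD,WD; near: HM,WM,HY,WY)
7. HM+HY →  (far: HM,HY,HD,WD; near: WM,WY)
8. WD ←       (far: HM,HY,HD; near: WM,WY,WD)
9. WM+WY →  (far: HM,WM,HY,WY,HD; near: WD)
10. HD ←      (far: HM,WM,HY,WY; near: HD,WD)
11. HD+WD → (far: all six; near: empty)
In every state each wife is either with her husband or with no other man.
Minimum trips = 11

11


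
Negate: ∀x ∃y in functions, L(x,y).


Original: ∀x ∃y L(x,y)
Rule: ¬∀→∃, ¬∃→∀, negate predicate.
Negation: ∃x ∀y ¬L(x,y)

∃x ∀y ¬L(x,y)


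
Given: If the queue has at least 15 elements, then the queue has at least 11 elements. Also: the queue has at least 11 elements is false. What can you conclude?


Modus tollens: P → Q, ¬Q ⊢ ¬P
P: the queue has at least 15 elements
Q: the queue has at least 11 elements
We have P → Q and Q is false.
By modus tollens, P must be false.

It is not the case that the queue has at least 15 elements


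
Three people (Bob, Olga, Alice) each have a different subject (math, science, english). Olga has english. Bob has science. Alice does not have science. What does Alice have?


From clues:
  Olga → english
  Bob → science
By elimination, Alice gets the remaining.

math


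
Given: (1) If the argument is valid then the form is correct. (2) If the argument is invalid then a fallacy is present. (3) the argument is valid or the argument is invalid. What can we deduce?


Constructive dilemma: (P → Q) ∧ (R → S), P ∨ R ⊢ Q ∨ S
Premise 1: the argument is valid → the form is correct
Premise 2: the argument is invalid → a fallacy is present
Premise 3: the argument is valid ∨ the argument is invalid
Case 1: Assuming the argument is valid, then by Premise 1, the form is correct.
Case 2: Assuming the argument is invalid, then by Premise 2, a fallacy is present.
Since one of the argument is valid or the argument is invalid must hold, we get the form is correct or a fallacy is present.

The form is correct or a fallacy is present.


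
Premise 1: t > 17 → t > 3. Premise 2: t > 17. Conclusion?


Modus ponens: P → Q, P ⊢ Q
P: t > 17
Q: t > 3
We have P → Q and P is true.
By modus ponens, Q must be true.

t > 3


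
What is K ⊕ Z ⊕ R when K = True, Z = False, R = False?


K = True, Z = False, R = False
Step 1: K ⊕ Z = True XOR False = True
Step 2: True ⊕ R = True XOR False = True
XOR is true when an odd number of operands are true.

True


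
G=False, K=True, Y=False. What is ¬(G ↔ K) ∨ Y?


G = False, K = True, Y = False
Expression: ¬(G ↔ K) ∨ Y
Step 1: G ↔ K = (False iff True) = False
Step 2: ¬(G ↔ K) = NOT False = True
Step 3: (True) ∨ Y = True OR False = True

True


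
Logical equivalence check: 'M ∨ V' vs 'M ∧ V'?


Expression 1: M ∨ V
Expression 2: M ∧ V
Truth table (M V | Expr1 Expr2):
  T T |   T     T
  T F |   T     F   ← differ
  F T |   T     F   ← differ
  F F |   F     F
Counterexample: M=T, V=F gives Expr1 = T but Expr2 = F, so the expressions are NOT logically equivalent.

No


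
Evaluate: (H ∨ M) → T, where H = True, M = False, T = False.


H = True, M = False, T = False
Step 1: H ∨ M = True OR False = True
Step 2: (True) → T: false only when antecedent=True and T=False.
Result: False

False


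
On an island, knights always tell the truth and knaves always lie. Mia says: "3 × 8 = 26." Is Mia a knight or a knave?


Statement: "3 × 8 = 26."
Actual: 3 × 8 = 24
Claimed: 26
Statement is FALSE → Mia lies → Knave

Knave


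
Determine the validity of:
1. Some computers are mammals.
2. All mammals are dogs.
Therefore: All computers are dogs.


Premise 1: Some computers are mammals.
Premise 2: All mammals are dogs.
Conclusion: All computers are dogs.
Fallacy: illicit minor. The minor term (computers) is distributed in the conclusion ('All computers ...') but undistributed in its premise ('Some computers are mammals' doesn't cover all computers).
Only 'Some computers are dogs' follows, not 'All'.

Invalid


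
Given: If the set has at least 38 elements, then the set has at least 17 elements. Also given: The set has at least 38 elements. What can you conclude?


Modus ponens: P → Q, P ⊢ Q
P: the set has at least 38 elements
Q: the set has at least 17 elements
We have P → Q and P is true.
By modus ponens, Q must be true.

The set has at least 17 elements


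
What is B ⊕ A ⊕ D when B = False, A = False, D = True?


B = False, A = False, D = True
Step 1: B ⊕ A = False XOR False = False
Step 2: False ⊕ D = False XOR True = True
XOR is true when an odd number of operands are true.

True


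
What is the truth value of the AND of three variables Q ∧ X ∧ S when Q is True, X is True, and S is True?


Q = True, X = True, S = True
Step 1: Q ∧ X = True AND True = True
Step 2: (True) ∧ S = (True) AND True = True
AND is true only when ALL operands are true.

True


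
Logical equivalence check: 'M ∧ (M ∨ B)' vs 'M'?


Expression 1: M ∧ (M ∨ B)
Expression 2: M
Truth table (M B | Expr1 Expr2):
  T T |   T     T
  T F |   T     T
  F T |   F     F
  F F |   F     F
All 4 rows agree, so the expressions are logically equivalent.

Yes


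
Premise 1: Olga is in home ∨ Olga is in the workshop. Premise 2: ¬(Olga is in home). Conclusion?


Disjunctive syllogism: P ∨ Q, ¬P ⊢ Q
Disjunction: Olga is in home ∨ Olga is in the workshop
We know it is not the case that Olga is in home.
By disjunctive syllogism, the other disjunct must be true.

Olga is in the workshop


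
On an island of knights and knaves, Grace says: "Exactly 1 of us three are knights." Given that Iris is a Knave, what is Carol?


Grace claims exactly 1 knights among Grace, Iris, Carol.
Given: Iris is a Knave.

Case 1: Grace is a Knight (tells truth)
  Then exactly 1 of the three are knights.
  Counting Grace, Iris: 1 knight(s) so far. Need 0 more → Carol = Knave.
Case 2: Grace is a Knave (lies)
  Then the count is NOT 1.
  If Carol = Knight, count = 1 = 1 → claim would be true, contradicts lie.
  If Carol = Knave, count = 0 ≠ 1 → lie confirmed ✓

Carol is a Knave.

Knave


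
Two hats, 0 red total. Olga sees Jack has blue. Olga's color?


Total red = 0, Jack = blue
Red accounted for: 0
Remaining for Olga: 0
Olga's hat is blue.

blue


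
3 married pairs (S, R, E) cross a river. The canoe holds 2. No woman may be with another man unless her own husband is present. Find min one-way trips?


Label couples S, R, E (H = husband, W = wife).
Counting alone: 6 people, the canoe carries 2 and someone must bring it back, so each round trip nets at most +1 on the far side until the last crossing → at least 9 trips. The jealousy constraint makes 9 impossible; the shortest valid schedule has 11:
1. WS+WR →  (far: WS,WR; near: HS,HR,HE,WE)
2. WS ←       (far: WR; near: HS,HR,HE,WS,WE)
3. WS+WE →  (far: WS,WR,WE; near: HS,HR,HE)
4. WS ←       (far: WR,WE; near: HS,HR,HE,WS)
5. HR+HE →  (far: HR,WR,HE,WE; near: HS,WS)
6. HR+WR ←  (far: HE,WE; near: HS,WS,HR,WR)
7. HS+HR →  (far: HS,HR,HE,WE; near: WS,WR)
8. WE ←       (far: HS,HR,HE; near: WS,WR,WE)
9. WS+WR →  (far: HS,WS,HR,WR,HE; near: WE)
10. HE ←      (far: HS,WS,HR,WR; near: HE,WE)
11. HE+WE → (far: all six; near: empty)
In every state each wife is either with her husband or with no other man.
Minimum trips = 11

11


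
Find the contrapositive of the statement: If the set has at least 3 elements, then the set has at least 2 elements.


Original: If the set has at least 3 elements, then the set has at least 2 elements
Contrapositive: If ¬Q, then ¬P
Negate Q: not (the set has at least 2 elements)
Negate P: not (the set has at least 3 elements)

If not (the set has at least 2 elements), then not (the set has at least 3 elements).


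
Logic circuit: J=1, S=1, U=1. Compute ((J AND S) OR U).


J AND S = 1&1 = 1
1 OR 1 = 1

1


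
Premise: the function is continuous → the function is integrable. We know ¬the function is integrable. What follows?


Modus tollens: P → Q, ¬Q ⊢ ¬P
P: the function is continuous
Q: the function is integrable
We have P → Q and Q is false.
By modus tollens, P must be false.

It is not the case that the function is continuous


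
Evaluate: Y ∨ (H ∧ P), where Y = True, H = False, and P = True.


Y = True, H = False, P = True
Step 1: H ∧ P = False AND True = False
Step 2: Y ∨ False = True OR False = True
AND evaluated first (higher precedence); then OR applied.

True


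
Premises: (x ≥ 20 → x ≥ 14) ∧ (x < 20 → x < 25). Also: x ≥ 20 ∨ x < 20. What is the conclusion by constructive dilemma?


Constructive dilemma: (P → Q) ∧ (R → S), P ∨ R ⊢ Q ∨ S
Premise 1: x ≥ 20 → x ≥ 14
Premise 2: x < 20 → x < 25
Premise 3: x ≥ 20 ∨ x < 20
Case 1: Assuming x ≥ 20, then by Premise 1, x ≥ 14.
Case 2: Assuming x < 20, then by Premise 2, x < 25.
Since one of x ≥ 20 or x < 20 must hold, we get x ≥ 14 or x < 25.

x ≥ 14 or x < 25.


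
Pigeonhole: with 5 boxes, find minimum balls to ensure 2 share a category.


Pigeonhole: to guarantee k in one of n categories, need (k-1)×n + 1.
k = 2, n = 5
Minimum = (2-1) × 5 + 1 = 1 × 5 + 1

6


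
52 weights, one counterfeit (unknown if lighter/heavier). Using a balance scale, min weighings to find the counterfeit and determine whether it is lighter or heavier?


Let n = 52. 104 possibilities (n weights × lighter/heavier); each weighing has 3 outcomes.
Bound for k weighings: say the first weighing puts j weights on each pan. If it tips, the 2j weighed weights remain suspects (each with a known direction) and k-1 weighings give 3^(k-1) outcomes; 3^(k-1) is odd, so 2j ≤ 3^(k-1) - 1. If it balances, the n - 2j unweighed weights remain with direction unknown: 2(n - 2j) ≤ 3^(k-1) - 1 by the same parity argument. Adding, n ≤ (3^(k-1) - 1) + (3^(k-1) - 1)/2 = (3^k - 3)/2, and the classical three-group strategy achieves this (3 weights in 2 weighings, 12 in 3, 39 in 4, 120 in 5).
So we need the smallest k with (3^k - 3)/2 ≥ 52.
k = 4: (3^4 - 3)/2 = 39 < 52 ✗
k = 5: (3^5 - 3)/2 = 120 ≥ 52 ✓

5


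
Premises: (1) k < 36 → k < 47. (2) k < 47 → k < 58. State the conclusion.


Hypothetical syllogism: P → Q, Q → R ⊢ P → R
Premise 1: k < 36 → k < 47
Premise 2: k < 47 → k < 58
Chain the implications: the middle term (k < 47) links the two.
Conclusion: If k < 36, then k < 58.

If k < 36, then k < 58.


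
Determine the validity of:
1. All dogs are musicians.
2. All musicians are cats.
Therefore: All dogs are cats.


Premise 1: All dogs are musicians.
Premise 2: All musicians are cats.
Conclusion: All dogs are cats.
Barbara syllogism (AAA-1): All A are B, All B are C → All A are C.
Middle term (musicians) distributed in premise 2.

Valid


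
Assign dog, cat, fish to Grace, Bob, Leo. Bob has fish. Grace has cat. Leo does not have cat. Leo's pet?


From clues:
  Bob → fish
  Grace → cat
By elimination, Leo gets the remaining.

dog


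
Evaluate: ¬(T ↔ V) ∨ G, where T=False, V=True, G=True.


T = False, V = True, G = True
Expression: ¬(T ↔ V) ∨ G
Step 1: T ↔ V = (False iff True) = False
Step 2: ¬(T ↔ V) = NOT False = True
Step 3: (True) ∨ G = True OR True = True

True


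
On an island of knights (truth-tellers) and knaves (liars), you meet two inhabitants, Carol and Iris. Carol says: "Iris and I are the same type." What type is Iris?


Carol says: "Iris and I are the same type."
Case 1: Carol is a Knight (truth-teller)
  Statement is true → they ARE the same → Iris is also a Knight
Case 2: Carol is a Knave (liar)
  Statement is false → they are NOT the same → Iris is a Knight
In both cases, Iris is a Knight.

Knight


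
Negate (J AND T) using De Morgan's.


De Morgan's law: ¬(P ∧ Q) ≡ ¬P ∨ ¬Q
¬(J ∧ T) = ¬J ∨ ¬T

¬J ∨ ¬T


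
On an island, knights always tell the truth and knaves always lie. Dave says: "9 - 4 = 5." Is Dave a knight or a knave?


Statement: "9 - 4 = 5."
Actual: 9 - 4 = 5
Claimed: 5
Statement is TRUE → Dave tells the truth → Knight

Knight


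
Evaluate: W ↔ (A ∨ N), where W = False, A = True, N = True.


W = False, A = True, N = True
Step 1: A ∨ N = True OR True = True
Step 2: W ↔ (True): true when both sides have same truth value.
Result: False ↔ True = False

False


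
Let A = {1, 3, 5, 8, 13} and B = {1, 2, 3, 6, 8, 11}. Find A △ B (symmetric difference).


A = {1, 3, 5, 8, 13}
B = {1, 2, 3, 6, 8, 11}
Operation: symmetric difference
In A only: [5, 13], in B only: [2, 6, 11]

{2, 5, 6, 11, 13}


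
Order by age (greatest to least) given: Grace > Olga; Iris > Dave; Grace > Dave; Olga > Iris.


Constraints: Grace > Olga; Iris > Dave; Grace > Dave; Olga > Iris
Method: at each step, the next-highest is the one remaining person who never appears on the smaller side of a constraint between remaining people.
  Step 1: remaining {Dave, Grace, Iris, Olga}; on the smaller side: {Dave, Iris, Olga} → Grace is next (Grace > Olga; Grace > Dave).
  Step 2: remaining {Dave, Iris, Olga}; on the smaller side: {Dave, Iris} → Olga is next (Olga > Iris).
  Step 3: remaining {Dave, Iris}; on the smaller side: {Dave} → Iris is next (Iris > Dave).
  Step 4: only Dave remains → lowest.
Final ranking (highest to lowest):

Grace > Olga > Iris > Dave


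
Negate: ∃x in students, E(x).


Original: ∃x E(x)
Rule: ¬∀→∃, ¬∃→∀, negate predicate.
Negation: ∀x ¬E(x)

∀x ¬E(x)


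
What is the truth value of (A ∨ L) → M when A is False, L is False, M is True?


A = False, L = False, M = True
Step 1: A ∨ L = False OR False = False
Step 2: (False) → M: false only when antecedent=True and M=False.
Result: True

True


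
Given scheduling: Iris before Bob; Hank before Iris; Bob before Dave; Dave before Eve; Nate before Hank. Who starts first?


Constraints: Iris before Bob; Hank before Iris; Bob before Dave; Dave before Eve; Nate before Hank
The first task can have nothing scheduled before it, so it must never appear on the right of a 'before'.
Tasks appearing after some 'before': Bob, Iris, Dave, Eve, Hank.
The only task not in that list is Nate → it is first.

Nate


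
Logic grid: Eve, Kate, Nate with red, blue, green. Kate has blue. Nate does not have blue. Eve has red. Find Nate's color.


From clues:
  Eve → red
  Kate → blue
By elimination, Nate gets the remaining.

green


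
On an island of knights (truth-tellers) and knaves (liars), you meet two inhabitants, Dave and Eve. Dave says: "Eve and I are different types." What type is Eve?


Dave says: "Eve and I are different types."
Case 1: Dave is a Knight (truth-teller)
  Statement is true → they ARE different → Eve is a Knave
Case 2: Dave is a Knave (liar)
  Statement is false → they are NOT different → Eve is a Knave
In both cases, Eve is a Knave.

Knave


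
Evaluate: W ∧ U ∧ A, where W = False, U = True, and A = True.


W = False, U = True, A = True
Step 1: W ∧ U = False AND True = False
Step 2: (False) ∧ A = (False) AND True = False
AND is true only when ALL operands are true.

False


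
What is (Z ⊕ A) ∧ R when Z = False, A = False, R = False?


Z = False, A = False, R = False
Step 1: Z ⊕ A = False XOR False = False
Step 2: False ∧ R = False AND False = False
XOR true when exactly one of Z,A is true; then AND with R.

False


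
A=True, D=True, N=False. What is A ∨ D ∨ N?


A = True, D = True, N = False
Expression: A ∨ D ∨ N
Step 1: A ∨ D = True OR True = True
Step 2: (True) ∨ N = True OR False = True

True


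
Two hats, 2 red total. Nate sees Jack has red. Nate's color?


Total red = 2, Jack = red
Red accounted for: 1
Remaining for Nate: 1
Nate's hat is red.

red


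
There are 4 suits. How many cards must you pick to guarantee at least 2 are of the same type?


Pigeonhole: to guarantee k in one of n categories, need (k-1)×n + 1.
k = 2, n = 4
Minimum = (2-1) × 4 + 1 = 1 × 4 + 1

5


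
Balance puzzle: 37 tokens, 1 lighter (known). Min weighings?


Each weighing has 3 outcomes (left heavy / balance / right heavy), so k weighings distinguish at most 3^k cases; splitting into three near-equal groups achieves this.
Need 3^k ≥ 37: 3^3 = 27 < 37 ≤ 3^4 = 81
k = ⌈log₃(37)⌉ = 4

4


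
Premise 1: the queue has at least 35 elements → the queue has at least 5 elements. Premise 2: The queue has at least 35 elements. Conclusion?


Modus ponens: P → Q, P ⊢ Q
P: the queue has at least 35 elements
Q: the queue has at least 5 elements
We have P → Q and P is true.
By modus ponens, Q must be true.

The queue has at least 5 elements


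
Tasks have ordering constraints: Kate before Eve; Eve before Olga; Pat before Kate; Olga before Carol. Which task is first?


Constraints: Kate before Eve; Eve before Olga; Pat before Kate; Olga before Carol
The first task can have nothing scheduled before it, so it must never appear on the right of a 'before'.
Tasks appearing after some 'before': Eve, Olga, Kate, Carol.
The only task not in that list is Pat → it is first.

Pat


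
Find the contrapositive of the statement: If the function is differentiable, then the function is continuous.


Original: If the function is differentiable, then the function is continuous
Contrapositive: If ¬Q, then ¬P
Negate Q: not (the function is continuous)
Negate P: not (the function is differentiable)

If not (the function is continuous), then not (the function is differentiable).


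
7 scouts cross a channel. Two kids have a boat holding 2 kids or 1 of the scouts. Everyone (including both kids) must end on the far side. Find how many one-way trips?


Per crossing of one of the scouts: kids→, one←, one of the scouts→, one← = 4 trips
7 × 4 = 28, + 1 final kids→ = 29
Minimum trips = 29

29


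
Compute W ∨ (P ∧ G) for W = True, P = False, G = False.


W = True, P = False, G = False
Step 1: P ∧ G = False AND False = False
Step 2: W ∨ False = True OR False = True
AND evaluated first (higher precedence); then OR applied.

True


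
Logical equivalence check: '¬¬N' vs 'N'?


Expression 1: ¬¬N
Expression 2: N
Truth table (N | Expr1 Expr2):
  T |   T     T
  F |   F     F
All 2 rows agree, so the expressions are logically equivalent.

Yes


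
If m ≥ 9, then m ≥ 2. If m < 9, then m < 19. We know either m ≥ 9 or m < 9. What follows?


Constructive dilemma: (P → Q) ∧ (R → S), P ∨ R ⊢ Q ∨ S
Premise 1: m ≥ 9 → m ≥ 2
Premise 2: m < 9 → m < 19
Premise 3: m ≥ 9 ∨ m < 9
Case 1: Assuming m ≥ 9, then by Premise 1, m ≥ 2.
Case 2: Assuming m < 9, then by Premise 2, m < 19.
Since one of m ≥ 9 or m < 9 must hold, we get m ≥ 2 or m < 19.

m ≥ 2 or m < 19.


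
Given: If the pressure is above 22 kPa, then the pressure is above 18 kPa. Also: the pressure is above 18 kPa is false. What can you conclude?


Modus tollens: P → Q, ¬Q ⊢ ¬P
P: the pressure is above 22 kPa
Q: the pressure is above 18 kPa
We have P → Q and Q is false.
By modus tollens, P must be false.

It is not the case that the pressure is above 22 kPa


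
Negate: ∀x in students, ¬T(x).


Original: ∀x ¬T(x)
Rule: ¬∀→∃, ¬∃→∀, negate predicate.
Negation: ∃x T(x)

∃x T(x)


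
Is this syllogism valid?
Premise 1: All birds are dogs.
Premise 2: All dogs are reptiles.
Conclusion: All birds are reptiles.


Premise 1: All birds are dogs.
Premise 2: All dogs are reptiles.
Conclusion: All birds are reptiles.
Barbara syllogism (AAA-1): All A are B, All B are C → All A are C.
Middle term (dogs) distributed in premise 2.

Valid


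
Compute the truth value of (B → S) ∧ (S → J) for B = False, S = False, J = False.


B = False, S = False, J = False
Step 1: B → S is false only when B=True and S=False. Result: True
Step 2: S → J is false only when S=True and J=False. Result: True
Step 3: True ∧ True = True

True


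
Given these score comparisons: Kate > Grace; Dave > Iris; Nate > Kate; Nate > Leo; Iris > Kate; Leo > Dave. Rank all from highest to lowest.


Constraints: Kate > Grace; Dave > Iris; Nate > Kate; Nate > Leo; Iris > Kate; Leo > Dave
Method: at each step, the next-highest is the one remaining person who never appears on the smaller side of a constraint between remaining people.
  Step 1: remaining {Leo, Grace, Kate, Dave, Iris, Nate}; on the smaller side: {Leo, Grace, Kate, Dave, Iris} → Nate is next (Nate > Kate; Nate > Leo).
  Step 2: remaining {Leo, Grace, Kate, Dave, Iris}; on the smaller side: {Grace, Kate, Dave, Iris} → Leo is next (Leo > Dave).
  Step 3: remaining {Grace, Kate, Dave, Iris}; on the smaller side: {Grace, Kate, Iris} → Dave is next (Dave > Iris).
  Step 4: remaining {Grace, Kate, Iris}; on the smaller side: {Grace, Kate} → Iris is next (Iris > Kate).
  Step 5: remaining {Grace, Kate}; on the smaller side: {Grace} → Kate is next (Kate > Grace).
  Step 6: only Grace remains → lowest.
Final ranking (highest to lowest):

Nate > Leo > Dave > Iris > Kate > Grace


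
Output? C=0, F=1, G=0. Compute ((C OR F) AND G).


C OR F = 0|1 = 1
1 AND 0 = 0

0


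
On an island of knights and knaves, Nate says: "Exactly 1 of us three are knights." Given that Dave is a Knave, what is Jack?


Nate claims exactly 1 knights among Nate, Dave, Jack.
Given: Dave is a Knave.

Case 1: Nate is a Knight (tells truth)
  Then exactly 1 of the three are knights.
  Counting Nate, Dave: 1 knight(s) so far. Need 0 more → Jack = Knave.
Case 2: Nate is a Knave (lies)
  Then the count is NOT 1.
  If Jack = Knight, count = 1 = 1 → claim would be true, contradicts lie.
  If Jack = Knave, count = 0 ≠ 1 → lie confirmed ✓

Jack is a Knave.

Knave


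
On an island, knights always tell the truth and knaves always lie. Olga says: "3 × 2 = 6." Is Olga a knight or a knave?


Statement: "3 × 2 = 6."
Actual: 3 × 2 = 6
Claimed: 6
Statement is TRUE → Olga tells the truth → Knight

Knight


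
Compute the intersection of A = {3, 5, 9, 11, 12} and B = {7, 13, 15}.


A = {3, 5, 9, 11, 12}
B = {7, 13, 15}
Operation: intersection
Elements in both: none

∅


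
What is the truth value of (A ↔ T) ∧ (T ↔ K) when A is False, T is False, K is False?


A = False, T = False, K = False
Step 1: A ↔ T is true when A and T have the same value. Result: True
Step 2: T ↔ K is true when T and K have the same value. Result: True
Step 3: True ∧ True = True

True


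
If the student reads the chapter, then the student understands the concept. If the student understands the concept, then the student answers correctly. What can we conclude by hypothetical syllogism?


Hypothetical syllogism: P → Q, Q → R ⊢ P → R
Premise 1: the student reads the chapter → the student understands the concept
Premise 2: the student understands the concept → the student answers correctly
Chain the implications: the middle term (the student understands the concept) links the two.
Conclusion: If the student reads the chapter, then the student answers correctly.

If the student reads the chapter, then the student answers correctly.
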